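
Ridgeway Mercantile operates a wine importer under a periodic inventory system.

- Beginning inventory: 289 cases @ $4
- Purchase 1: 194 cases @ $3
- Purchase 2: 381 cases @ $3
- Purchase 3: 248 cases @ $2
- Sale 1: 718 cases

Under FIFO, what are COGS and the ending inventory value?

Sale 1 (718) [FIFO — oldest first]: 289 @ $4 + 194 @ $3 + 235 @ $3 = $2,443
Ending inventory: 146 @ $3 + 248 @ $2 = $934
Check: goods available $3,377 = COGS $2,443 + ending $934

COGS = $2,443; ending inventory = $934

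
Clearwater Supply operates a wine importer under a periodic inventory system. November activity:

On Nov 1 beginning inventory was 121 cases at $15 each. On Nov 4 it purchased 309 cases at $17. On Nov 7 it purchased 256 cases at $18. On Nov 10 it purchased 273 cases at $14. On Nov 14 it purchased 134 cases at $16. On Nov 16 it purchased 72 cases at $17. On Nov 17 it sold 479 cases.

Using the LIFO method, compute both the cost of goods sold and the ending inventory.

COGS = $7,190; ending inventory = $11,676

Nov 17, 479 sold [LIFO — newest first]: 72 @ $17 + 134 @ $16 + 273 @ $14 = $7,190
Ending inventory: 121 @ $15 + 309 @ $17 + 256 @ $18 = $11,676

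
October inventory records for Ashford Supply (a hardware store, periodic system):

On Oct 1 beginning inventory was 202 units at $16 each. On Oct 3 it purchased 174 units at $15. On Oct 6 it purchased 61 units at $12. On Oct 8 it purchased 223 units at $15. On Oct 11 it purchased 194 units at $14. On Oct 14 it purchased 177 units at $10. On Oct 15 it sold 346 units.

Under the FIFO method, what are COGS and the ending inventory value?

Oct 15, 346 sold [FIFO — oldest first]: 202 @ $16 + 144 @ $15 = $5,392
Ending inventory: 30 @ $15 + 61 @ $12 + 223 @ $15 + 194 @ $14 + 177 @ $10 = $9,013

COGS = $5,392; ending inventory = $9,013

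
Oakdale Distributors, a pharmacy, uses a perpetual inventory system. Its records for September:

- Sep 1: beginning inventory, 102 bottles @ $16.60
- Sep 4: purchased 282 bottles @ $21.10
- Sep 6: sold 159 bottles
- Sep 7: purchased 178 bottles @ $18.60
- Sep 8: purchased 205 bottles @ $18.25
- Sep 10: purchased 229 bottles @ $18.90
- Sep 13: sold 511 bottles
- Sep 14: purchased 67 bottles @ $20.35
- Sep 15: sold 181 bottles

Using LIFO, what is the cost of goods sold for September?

COGS = $16,372.80

Sep 6, 159 sold [LIFO — newest first]: 159 @ $21.10 = $3,354.90
Sep 13, 511 sold [LIFO — newest first]: 229 @ $18.90 + 205 @ $18.25 + 77 @ $18.60 = $9,501.55
Sep 15, 181 sold [LIFO — newest first]: 67 @ $20.35 + 101 @ $18.60 + 13 @ $21.10 = $3,516.35
Total COGS = $3,354.90 + $9,501.55 + $3,516.35 = $16,372.80
Ending inventory: 102 @ $16.60 + 110 @ $21.10 = $4,014.20
Check: goods available $20,387.00 = COGS $16,372.80 + ending $4,014.20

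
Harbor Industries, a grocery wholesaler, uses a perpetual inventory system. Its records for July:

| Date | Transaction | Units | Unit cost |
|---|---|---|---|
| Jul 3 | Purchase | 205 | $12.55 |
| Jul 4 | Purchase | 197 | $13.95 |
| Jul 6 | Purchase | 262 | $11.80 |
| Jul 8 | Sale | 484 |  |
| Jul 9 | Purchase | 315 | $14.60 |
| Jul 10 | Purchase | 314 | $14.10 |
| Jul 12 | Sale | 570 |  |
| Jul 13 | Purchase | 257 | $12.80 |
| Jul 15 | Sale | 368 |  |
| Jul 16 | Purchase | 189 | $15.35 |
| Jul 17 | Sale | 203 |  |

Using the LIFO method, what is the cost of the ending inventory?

Jul 8, 484 sold [LIFO — newest first]: 262 @ $11.80 + 197 @ $13.95 + 25 @ $12.55 = $6,153.50
Jul 12, 570 sold [LIFO — newest first]: 314 @ $14.10 + 256 @ $14.60 = $8,165.00
Jul 15, 368 sold [LIFO — newest first]: 257 @ $12.80 + 59 @ $14.60 + 52 @ $12.55 = $4,803.60
Jul 17, 203 sold [LIFO — newest first]: 189 @ $15.35 + 14 @ $12.55 = $3,076.85
Total COGS = $6,153.50 + $8,165.00 + $4,803.60 + $3,076.85 = $22,198.95
Ending inventory: 114 @ $12.55 = $1,430.70
Check: goods available $23,629.65 = COGS $22,198.95 + ending $1,430.70

Ending inventory = $1,430.70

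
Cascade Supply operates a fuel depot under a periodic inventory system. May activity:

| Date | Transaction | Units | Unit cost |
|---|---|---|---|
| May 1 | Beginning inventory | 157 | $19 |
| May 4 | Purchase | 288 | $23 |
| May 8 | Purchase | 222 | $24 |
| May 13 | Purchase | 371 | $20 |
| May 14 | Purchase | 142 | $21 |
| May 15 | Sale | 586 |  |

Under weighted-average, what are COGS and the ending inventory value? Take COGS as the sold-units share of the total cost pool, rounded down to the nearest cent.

May 15, sell 586: 586/1180 × $25,337.00 → $12,582.61
Ending inventory (cost pool remaining) = $12,754.39

COGS = $12,582.61; ending inventory = $12,754.39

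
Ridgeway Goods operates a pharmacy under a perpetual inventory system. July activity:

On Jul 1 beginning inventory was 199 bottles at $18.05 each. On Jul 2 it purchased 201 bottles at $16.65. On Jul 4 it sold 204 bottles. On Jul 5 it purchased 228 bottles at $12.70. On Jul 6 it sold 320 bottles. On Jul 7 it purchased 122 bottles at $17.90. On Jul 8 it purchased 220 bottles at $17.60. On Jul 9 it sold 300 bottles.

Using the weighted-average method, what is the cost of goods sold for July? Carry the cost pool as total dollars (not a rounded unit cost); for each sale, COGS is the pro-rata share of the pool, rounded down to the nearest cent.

COGS = $13,402.11

After Jul 1: 199 on hand, pool $3,591.95 (≈ $18.0500 each)
After Jul 2: 400 on hand, pool $6,938.60 (≈ $17.3465 each)
Jul 4, sell 204: 204/400 × $6,938.60 → $3,538.68
After Jul 5: 424 on hand, pool $6,295.52 (≈ $14.8479 each)
Jul 6, sell 320: 320/424 × $6,295.52 → $4,751.33
After Jul 7: 226 on hand, pool $3,727.99 (≈ $16.4955 each)
After Jul 8: 446 on hand, pool $7,599.99 (≈ $17.0403 each)
Jul 9, sell 300: 300/446 × $7,599.99 → $5,112.10
Total COGS = $3,538.68 + $4,751.33 + $5,112.10 = $13,402.11
Ending inventory (cost pool remaining) = $2,487.89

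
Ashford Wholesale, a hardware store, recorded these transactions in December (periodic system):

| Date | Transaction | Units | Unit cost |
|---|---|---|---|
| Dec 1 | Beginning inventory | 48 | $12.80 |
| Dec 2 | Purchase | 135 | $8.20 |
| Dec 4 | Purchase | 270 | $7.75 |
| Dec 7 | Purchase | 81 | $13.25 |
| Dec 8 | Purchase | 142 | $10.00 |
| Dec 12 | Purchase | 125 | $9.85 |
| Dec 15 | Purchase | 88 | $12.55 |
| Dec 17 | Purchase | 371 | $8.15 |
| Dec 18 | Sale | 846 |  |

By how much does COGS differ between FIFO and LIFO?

$51.65

FIFO COGS: 48 @ $12.80 + 135 @ $8.20 + 270 @ $7.75 + 81 @ $13.25 + 142 @ $10.00 + 125 @ $9.85 + 45 @ $12.55 = $8,103.15
LIFO COGS: 371 @ $8.15 + 88 @ $12.55 + 125 @ $9.85 + 142 @ $10.00 + 81 @ $13.25 + 39 @ $7.75 = $8,154.80
Difference = |$8,103.15 − $8,154.80| = $51.65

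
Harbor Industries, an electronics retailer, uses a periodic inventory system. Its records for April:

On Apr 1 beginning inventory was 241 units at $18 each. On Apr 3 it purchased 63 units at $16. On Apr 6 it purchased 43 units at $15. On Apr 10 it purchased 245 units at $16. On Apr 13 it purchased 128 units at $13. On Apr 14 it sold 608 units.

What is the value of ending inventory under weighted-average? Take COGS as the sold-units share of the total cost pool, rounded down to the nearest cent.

Ending inventory = $1,800.56

Apr 14, sell 608: 608/720 × $11,575.00 → $9,774.44
Ending inventory (cost pool remaining) = $1,800.56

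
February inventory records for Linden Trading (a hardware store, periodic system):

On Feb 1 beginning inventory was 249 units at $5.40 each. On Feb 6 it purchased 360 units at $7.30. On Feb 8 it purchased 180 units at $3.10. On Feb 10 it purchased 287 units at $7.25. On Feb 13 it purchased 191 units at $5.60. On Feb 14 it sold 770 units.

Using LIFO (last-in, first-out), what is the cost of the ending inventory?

Ending inventory = $3,155.00

Feb 14, 770 sold [LIFO — newest first]: 191 @ $5.60 + 287 @ $7.25 + 180 @ $3.10 + 112 @ $7.30 = $4,525.95
Ending inventory: 249 @ $5.40 + 248 @ $7.30 = $3,155.00
Check: goods available $7,680.95 = COGS $4,525.95 + ending $3,155.00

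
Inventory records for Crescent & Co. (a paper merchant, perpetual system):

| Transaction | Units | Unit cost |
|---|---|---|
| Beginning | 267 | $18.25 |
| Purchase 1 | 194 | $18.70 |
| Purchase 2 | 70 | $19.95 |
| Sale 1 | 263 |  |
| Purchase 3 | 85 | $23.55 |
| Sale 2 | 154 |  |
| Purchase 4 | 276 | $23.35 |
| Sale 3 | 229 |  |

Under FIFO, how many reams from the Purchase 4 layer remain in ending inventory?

246

Sale 1 (263) [FIFO — oldest first]: 263 @ $18.25 = $4,799.75
Sale 2 (154) [FIFO — oldest first]: 4 @ $18.25 + 150 @ $18.70 = $2,878.00
Sale 3 (229) [FIFO — oldest first]: 44 @ $18.70 + 70 @ $19.95 + 85 @ $23.55 + 30 @ $23.35 = $4,921.55
Total COGS = $4,799.75 + $2,878.00 + $4,921.55 = $12,599.30
Ending inventory: 246 @ $23.35 = $5,744.10
Check: goods available $18,343.40 = COGS $12,599.30 + ending $5,744.10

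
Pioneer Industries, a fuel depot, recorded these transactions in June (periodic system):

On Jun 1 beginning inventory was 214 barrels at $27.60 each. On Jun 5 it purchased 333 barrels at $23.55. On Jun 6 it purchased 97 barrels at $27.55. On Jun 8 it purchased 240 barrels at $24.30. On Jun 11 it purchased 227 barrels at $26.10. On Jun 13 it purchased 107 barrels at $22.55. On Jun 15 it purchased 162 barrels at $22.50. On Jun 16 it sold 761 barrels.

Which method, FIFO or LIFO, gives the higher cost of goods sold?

FIFO

FIFO COGS: 214 @ $27.60 + 333 @ $23.55 + 97 @ $27.55 + 117 @ $24.30 = $19,264.00
LIFO COGS: 162 @ $22.50 + 107 @ $22.55 + 227 @ $26.10 + 240 @ $24.30 + 25 @ $27.55 = $18,503.30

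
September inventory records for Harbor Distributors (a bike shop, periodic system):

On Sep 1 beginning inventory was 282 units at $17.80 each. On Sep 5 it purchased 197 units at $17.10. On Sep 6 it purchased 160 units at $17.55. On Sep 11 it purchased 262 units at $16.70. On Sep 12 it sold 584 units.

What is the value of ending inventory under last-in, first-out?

Sep 12, 584 sold [LIFO — newest first]: 262 @ $16.70 + 160 @ $17.55 + 162 @ $17.10 = $9,953.60
Ending inventory: 282 @ $17.80 + 35 @ $17.10 = $5,618.10

Ending inventory = $5,618.10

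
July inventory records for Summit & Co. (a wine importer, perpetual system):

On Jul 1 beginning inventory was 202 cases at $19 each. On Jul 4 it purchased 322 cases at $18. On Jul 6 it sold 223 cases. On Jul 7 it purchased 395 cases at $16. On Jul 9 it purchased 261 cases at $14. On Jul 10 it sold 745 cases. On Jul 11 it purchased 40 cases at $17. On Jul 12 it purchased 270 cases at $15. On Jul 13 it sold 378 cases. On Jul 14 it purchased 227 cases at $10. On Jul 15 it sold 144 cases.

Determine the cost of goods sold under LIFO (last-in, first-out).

COGS = $23,042

Jul 6, 223 sold [LIFO — newest first]: 223 @ $18 = $4,014
Jul 10, 745 sold [LIFO — newest first]: 261 @ $14 + 395 @ $16 + 89 @ $18 = $11,576
Jul 13, 378 sold [LIFO — newest first]: 270 @ $15 + 40 @ $17 + 10 @ $18 + 58 @ $19 = $6,012
Jul 15, 144 sold [LIFO — newest first]: 144 @ $10 = $1,440
Total COGS = $4,014 + $11,576 + $6,012 + $1,440 = $23,042
Ending inventory: 144 @ $19 + 83 @ $10 = $3,566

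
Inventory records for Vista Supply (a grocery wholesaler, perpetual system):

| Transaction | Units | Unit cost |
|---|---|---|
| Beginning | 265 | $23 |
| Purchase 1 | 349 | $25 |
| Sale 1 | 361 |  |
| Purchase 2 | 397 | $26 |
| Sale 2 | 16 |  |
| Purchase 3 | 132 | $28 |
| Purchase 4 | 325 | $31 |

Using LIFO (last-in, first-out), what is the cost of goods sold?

Sale 1 (361) [LIFO — newest first]: 349 @ $25 + 12 @ $23 = $9,001
Sale 2 (16) [LIFO — newest first]: 16 @ $26 = $416
Total COGS = $9,001 + $416 = $9,417
Ending inventory: 253 @ $23 + 381 @ $26 + 132 @ $28 + 325 @ $31 = $29,496

COGS = $9,417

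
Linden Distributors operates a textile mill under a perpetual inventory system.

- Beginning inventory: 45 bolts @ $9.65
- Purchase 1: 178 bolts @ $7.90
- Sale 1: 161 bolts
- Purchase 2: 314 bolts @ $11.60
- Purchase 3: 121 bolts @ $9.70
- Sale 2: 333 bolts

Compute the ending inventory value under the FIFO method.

Sale 1 (161) [FIFO — oldest first]: 45 @ $9.65 + 116 @ $7.90 = $1,350.65
Sale 2 (333) [FIFO — oldest first]: 62 @ $7.90 + 271 @ $11.60 = $3,633.40
Total COGS = $1,350.65 + $3,633.40 = $4,984.05
Ending inventory: 43 @ $11.60 + 121 @ $9.70 = $1,672.50

Ending inventory = $1,672.50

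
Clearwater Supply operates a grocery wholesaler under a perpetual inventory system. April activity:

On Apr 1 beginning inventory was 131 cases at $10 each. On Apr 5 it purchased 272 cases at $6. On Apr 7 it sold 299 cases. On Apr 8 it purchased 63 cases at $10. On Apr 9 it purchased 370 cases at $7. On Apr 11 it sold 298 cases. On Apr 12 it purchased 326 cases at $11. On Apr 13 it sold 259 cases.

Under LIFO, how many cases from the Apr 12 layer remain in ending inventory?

67

Apr 7, 299 sold [LIFO — newest first]: 272 @ $6 + 27 @ $10 = $1,902
Apr 11, 298 sold [LIFO — newest first]: 298 @ $7 = $2,086
Apr 13, 259 sold [LIFO — newest first]: 259 @ $11 = $2,849
Total COGS = $1,902 + $2,086 + $2,849 = $6,837
Ending inventory: 104 @ $10 + 63 @ $10 + 72 @ $7 + 67 @ $11 = $2,911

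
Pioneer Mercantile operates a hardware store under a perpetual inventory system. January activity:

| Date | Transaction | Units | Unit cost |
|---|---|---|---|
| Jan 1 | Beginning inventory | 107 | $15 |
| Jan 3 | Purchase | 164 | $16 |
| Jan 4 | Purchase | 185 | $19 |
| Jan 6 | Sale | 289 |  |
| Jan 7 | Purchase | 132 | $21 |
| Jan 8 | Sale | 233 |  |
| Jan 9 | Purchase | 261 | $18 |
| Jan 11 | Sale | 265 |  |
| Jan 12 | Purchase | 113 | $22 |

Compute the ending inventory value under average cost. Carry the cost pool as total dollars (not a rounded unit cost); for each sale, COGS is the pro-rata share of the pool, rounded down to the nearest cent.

Ending inventory = $3,611.47

After Jan 1: 107 on hand, pool $1,605.00 (≈ $15.0000 each)
After Jan 3: 271 on hand, pool $4,229.00 (≈ $15.6052 each)
After Jan 4: 456 on hand, pool $7,744.00 (≈ $16.9825 each)
Jan 6, sell 289: 289/456 × $7,744.00 → $4,907.92
After Jan 7: 299 on hand, pool $5,608.08 (≈ $18.7561 each)
Jan 8, sell 233: 233/299 × $5,608.08 → $4,370.17
After Jan 9: 327 on hand, pool $5,935.91 (≈ $18.1526 each)
Jan 11, sell 265: 265/327 × $5,935.91 → $4,810.44
After Jan 12: 175 on hand, pool $3,611.47 (≈ $20.6370 each)
Total COGS = $4,907.92 + $4,370.17 + $4,810.44 = $14,088.53
Ending inventory (cost pool remaining) = $3,611.47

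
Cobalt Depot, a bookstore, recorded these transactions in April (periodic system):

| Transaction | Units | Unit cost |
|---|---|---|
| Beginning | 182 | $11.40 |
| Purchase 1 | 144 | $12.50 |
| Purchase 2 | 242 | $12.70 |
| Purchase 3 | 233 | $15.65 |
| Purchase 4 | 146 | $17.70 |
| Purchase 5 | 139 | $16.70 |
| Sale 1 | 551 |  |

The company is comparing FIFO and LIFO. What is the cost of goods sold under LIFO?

FIFO COGS: 182 @ $11.40 + 144 @ $12.50 + 225 @ $12.70 = $6,732.30
LIFO COGS: 139 @ $16.70 + 146 @ $17.70 + 233 @ $15.65 + 33 @ $12.70 = $8,971.05

COGS = $8,971.05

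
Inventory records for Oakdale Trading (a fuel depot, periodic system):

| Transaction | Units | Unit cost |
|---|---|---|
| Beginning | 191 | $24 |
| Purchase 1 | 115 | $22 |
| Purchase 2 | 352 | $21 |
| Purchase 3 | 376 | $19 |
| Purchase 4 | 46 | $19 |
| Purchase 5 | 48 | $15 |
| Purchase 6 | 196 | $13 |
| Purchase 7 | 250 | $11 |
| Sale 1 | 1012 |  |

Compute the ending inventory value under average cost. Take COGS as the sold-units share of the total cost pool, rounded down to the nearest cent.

Ending inventory = $10,190.99

Sale 1, sell 1012: 1012/1574 × $28,542.00 → $18,351.01
Ending inventory (cost pool remaining) = $10,190.99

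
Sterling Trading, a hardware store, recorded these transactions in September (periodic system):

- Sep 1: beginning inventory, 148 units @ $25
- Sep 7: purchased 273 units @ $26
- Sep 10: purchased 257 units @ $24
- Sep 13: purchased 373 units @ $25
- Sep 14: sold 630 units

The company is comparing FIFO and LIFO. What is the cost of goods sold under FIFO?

COGS = $15,814

FIFO COGS: 148 @ $25 + 273 @ $26 + 209 @ $24 = $15,814
LIFO COGS: 373 @ $25 + 257 @ $24 = $15,493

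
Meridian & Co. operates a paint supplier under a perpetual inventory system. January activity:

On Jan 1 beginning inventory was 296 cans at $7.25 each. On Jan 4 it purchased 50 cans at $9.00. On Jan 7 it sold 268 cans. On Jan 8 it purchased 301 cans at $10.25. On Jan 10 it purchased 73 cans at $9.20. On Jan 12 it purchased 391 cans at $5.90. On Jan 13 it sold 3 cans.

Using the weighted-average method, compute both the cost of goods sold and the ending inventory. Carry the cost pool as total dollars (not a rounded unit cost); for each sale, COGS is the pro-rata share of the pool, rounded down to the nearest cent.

COGS = $2,034.43; ending inventory = $6,625.32

After Jan 1: 296 on hand, pool $2,146.00 (≈ $7.2500 each)
After Jan 4: 346 on hand, pool $2,596.00 (≈ $7.5029 each)
Jan 7, sell 268: 268/346 × $2,596.00 → $2,010.77
After Jan 8: 379 on hand, pool $3,670.48 (≈ $9.6846 each)
After Jan 10: 452 on hand, pool $4,342.08 (≈ $9.6064 each)
After Jan 12: 843 on hand, pool $6,648.98 (≈ $7.8873 each)
Jan 13, sell 3: 3/843 × $6,648.98 → $23.66
Total COGS = $2,010.77 + $23.66 = $2,034.43
Ending inventory (cost pool remaining) = $6,625.32
Check: goods available $8,659.75 = COGS $2,034.43 + ending $6,625.32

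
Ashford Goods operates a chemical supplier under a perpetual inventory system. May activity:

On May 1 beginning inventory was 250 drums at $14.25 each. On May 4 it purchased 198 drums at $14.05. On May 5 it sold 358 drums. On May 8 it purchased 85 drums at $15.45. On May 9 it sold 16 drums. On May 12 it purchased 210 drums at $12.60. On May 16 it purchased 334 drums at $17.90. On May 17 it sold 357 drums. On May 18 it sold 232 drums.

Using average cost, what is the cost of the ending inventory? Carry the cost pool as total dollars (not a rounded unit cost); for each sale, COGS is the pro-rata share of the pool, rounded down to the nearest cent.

After May 1: 250 on hand, pool $3,562.50 (≈ $14.2500 each)
After May 4: 448 on hand, pool $6,344.40 (≈ $14.1616 each)
May 5, sell 358: 358/448 × $6,344.40 → $5,069.85
After May 8: 175 on hand, pool $2,587.80 (≈ $14.7874 each)
May 9, sell 16: 16/175 × $2,587.80 → $236.59
After May 12: 369 on hand, pool $4,997.21 (≈ $13.5426 each)
After May 16: 703 on hand, pool $10,975.81 (≈ $15.6128 each)
May 17, sell 357: 357/703 × $10,975.81 → $5,573.77
May 18, sell 232: 232/346 × $5,402.04 → $3,622.17
Total COGS = $5,069.85 + $236.59 + $5,573.77 + $3,622.17 = $14,502.38
Ending inventory (cost pool remaining) = $1,779.87

Ending inventory = $1,779.87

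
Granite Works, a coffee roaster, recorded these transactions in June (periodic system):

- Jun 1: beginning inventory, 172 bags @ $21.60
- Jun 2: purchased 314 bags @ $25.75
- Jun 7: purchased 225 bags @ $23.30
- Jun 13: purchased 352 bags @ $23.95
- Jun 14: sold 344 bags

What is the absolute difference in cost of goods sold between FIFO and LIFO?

FIFO COGS: 172 @ $21.60 + 172 @ $25.75 = $8,144.20
LIFO COGS: 344 @ $23.95 = $8,238.80
Difference = |$8,144.20 − $8,238.80| = $94.60

$94.60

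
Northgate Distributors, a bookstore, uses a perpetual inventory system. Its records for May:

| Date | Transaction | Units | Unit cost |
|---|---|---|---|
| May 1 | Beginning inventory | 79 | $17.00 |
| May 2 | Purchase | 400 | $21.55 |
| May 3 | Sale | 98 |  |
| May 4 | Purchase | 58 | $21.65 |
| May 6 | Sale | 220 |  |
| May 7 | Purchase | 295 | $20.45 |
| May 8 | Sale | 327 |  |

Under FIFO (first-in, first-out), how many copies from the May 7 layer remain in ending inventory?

May 3, 98 sold [FIFO — oldest first]: 79 @ $17.00 + 19 @ $21.55 = $1,752.45
May 6, 220 sold [FIFO — oldest first]: 220 @ $21.55 = $4,741.00
May 8, 327 sold [FIFO — oldest first]: 161 @ $21.55 + 58 @ $21.65 + 108 @ $20.45 = $6,933.85
Total COGS = $1,752.45 + $4,741.00 + $6,933.85 = $13,427.30
Ending inventory: 187 @ $20.45 = $3,824.15
Check: goods available $17,251.45 = COGS $13,427.30 + ending $3,824.15

187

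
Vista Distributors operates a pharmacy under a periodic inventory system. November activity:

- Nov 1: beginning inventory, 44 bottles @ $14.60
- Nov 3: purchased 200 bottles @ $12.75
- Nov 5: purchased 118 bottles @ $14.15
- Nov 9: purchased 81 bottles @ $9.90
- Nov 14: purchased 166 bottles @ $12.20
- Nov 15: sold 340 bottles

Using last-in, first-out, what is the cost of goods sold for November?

COGS = $4,143.05

Nov 15, 340 sold [LIFO — newest first]: 166 @ $12.20 + 81 @ $9.90 + 93 @ $14.15 = $4,143.05
Ending inventory: 44 @ $14.60 + 200 @ $12.75 + 25 @ $14.15 = $3,546.15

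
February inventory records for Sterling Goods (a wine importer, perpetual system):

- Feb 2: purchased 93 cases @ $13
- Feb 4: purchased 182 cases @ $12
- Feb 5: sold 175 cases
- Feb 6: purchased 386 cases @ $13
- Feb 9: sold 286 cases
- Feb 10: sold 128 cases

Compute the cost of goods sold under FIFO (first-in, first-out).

COGS = $7,475

Feb 5, 175 sold [FIFO — oldest first]: 93 @ $13 + 82 @ $12 = $2,193
Feb 9, 286 sold [FIFO — oldest first]: 100 @ $12 + 186 @ $13 = $3,618
Feb 10, 128 sold [FIFO — oldest first]: 128 @ $13 = $1,664
Total COGS = $2,193 + $3,618 + $1,664 = $7,475
Ending inventory: 72 @ $13 = $936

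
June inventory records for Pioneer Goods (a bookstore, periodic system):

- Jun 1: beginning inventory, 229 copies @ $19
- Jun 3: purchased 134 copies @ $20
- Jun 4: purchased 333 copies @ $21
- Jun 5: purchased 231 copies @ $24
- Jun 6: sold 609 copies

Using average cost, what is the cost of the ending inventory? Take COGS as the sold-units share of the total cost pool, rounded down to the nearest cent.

Jun 6, sell 609: 609/927 × $19,568.00 → $12,855.35
Ending inventory (cost pool remaining) = $6,712.65
Check: goods available $19,568.00 = COGS $12,855.35 + ending $6,712.65

Ending inventory = $6,712.65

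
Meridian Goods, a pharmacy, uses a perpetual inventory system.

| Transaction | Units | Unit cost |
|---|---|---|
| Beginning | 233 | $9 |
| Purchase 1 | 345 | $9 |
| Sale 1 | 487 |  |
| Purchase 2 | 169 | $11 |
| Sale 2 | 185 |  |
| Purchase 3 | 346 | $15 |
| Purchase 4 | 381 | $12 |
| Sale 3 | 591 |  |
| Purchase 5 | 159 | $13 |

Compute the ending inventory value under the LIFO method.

Ending inventory = $4,782

Sale 1 (487) [LIFO — newest first]: 345 @ $9 + 142 @ $9 = $4,383
Sale 2 (185) [LIFO — newest first]: 169 @ $11 + 16 @ $9 = $2,003
Sale 3 (591) [LIFO — newest first]: 381 @ $12 + 210 @ $15 = $7,722
Total COGS = $4,383 + $2,003 + $7,722 = $14,108
Ending inventory: 75 @ $9 + 136 @ $15 + 159 @ $13 = $4,782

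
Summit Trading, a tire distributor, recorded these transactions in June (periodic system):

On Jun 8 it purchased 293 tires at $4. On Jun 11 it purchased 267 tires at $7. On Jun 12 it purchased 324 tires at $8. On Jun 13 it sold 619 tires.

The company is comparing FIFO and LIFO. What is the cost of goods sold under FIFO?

COGS = $3,513

FIFO COGS: 293 @ $4 + 267 @ $7 + 59 @ $8 = $3,513
LIFO COGS: 324 @ $8 + 267 @ $7 + 28 @ $4 = $4,573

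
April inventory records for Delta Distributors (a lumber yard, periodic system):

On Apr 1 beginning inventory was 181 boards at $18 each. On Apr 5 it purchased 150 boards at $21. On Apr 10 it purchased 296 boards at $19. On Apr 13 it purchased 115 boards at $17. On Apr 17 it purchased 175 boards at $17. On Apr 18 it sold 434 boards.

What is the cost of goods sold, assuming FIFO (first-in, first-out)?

Apr 18, 434 sold [FIFO — oldest first]: 181 @ $18 + 150 @ $21 + 103 @ $19 = $8,365
Ending inventory: 193 @ $19 + 115 @ $17 + 175 @ $17 = $8,597
Check: goods available $16,962 = COGS $8,365 + ending $8,597

COGS = $8,365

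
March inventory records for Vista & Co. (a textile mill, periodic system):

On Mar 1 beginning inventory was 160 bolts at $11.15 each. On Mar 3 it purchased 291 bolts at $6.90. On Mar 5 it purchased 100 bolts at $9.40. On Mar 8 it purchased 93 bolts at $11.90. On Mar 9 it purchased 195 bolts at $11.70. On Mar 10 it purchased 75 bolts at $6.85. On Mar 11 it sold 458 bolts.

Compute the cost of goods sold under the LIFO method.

COGS = $4,794.95

Mar 11, 458 sold [LIFO — newest first]: 75 @ $6.85 + 195 @ $11.70 + 93 @ $11.90 + 95 @ $9.40 = $4,794.95
Ending inventory: 160 @ $11.15 + 291 @ $6.90 + 5 @ $9.40 = $3,838.90
Check: goods available $8,633.85 = COGS $4,794.95 + ending $3,838.90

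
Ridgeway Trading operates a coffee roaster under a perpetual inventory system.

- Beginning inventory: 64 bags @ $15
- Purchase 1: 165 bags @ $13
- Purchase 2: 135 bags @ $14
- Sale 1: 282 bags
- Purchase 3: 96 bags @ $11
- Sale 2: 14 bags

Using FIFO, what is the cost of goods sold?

COGS = $4,043

Sale 1 (282) [FIFO — oldest first]: 64 @ $15 + 165 @ $13 + 53 @ $14 = $3,847
Sale 2 (14) [FIFO — oldest first]: 14 @ $14 = $196
Total COGS = $3,847 + $196 = $4,043
Ending inventory: 68 @ $14 + 96 @ $11 = $2,008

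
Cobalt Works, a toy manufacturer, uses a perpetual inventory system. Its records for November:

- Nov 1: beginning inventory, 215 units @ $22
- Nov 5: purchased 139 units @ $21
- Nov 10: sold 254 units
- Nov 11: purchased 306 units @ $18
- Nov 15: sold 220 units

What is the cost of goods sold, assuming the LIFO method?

COGS = $9,409

Nov 10, 254 sold [LIFO — newest first]: 139 @ $21 + 115 @ $22 = $5,449
Nov 15, 220 sold [LIFO — newest first]: 220 @ $18 = $3,960
Total COGS = $5,449 + $3,960 = $9,409
Ending inventory: 100 @ $22 + 86 @ $18 = $3,748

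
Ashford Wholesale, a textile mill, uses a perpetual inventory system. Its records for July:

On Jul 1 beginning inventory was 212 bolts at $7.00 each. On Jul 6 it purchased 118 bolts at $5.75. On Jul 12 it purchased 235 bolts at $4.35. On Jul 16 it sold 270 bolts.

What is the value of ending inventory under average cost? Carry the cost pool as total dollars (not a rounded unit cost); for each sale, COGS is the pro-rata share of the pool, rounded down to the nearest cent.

Ending inventory = $1,662.84

After Jul 1: 212 on hand, pool $1,484.00 (≈ $7.0000 each)
After Jul 6: 330 on hand, pool $2,162.50 (≈ $6.5530 each)
After Jul 12: 565 on hand, pool $3,184.75 (≈ $5.6367 each)
Jul 16, sell 270: 270/565 × $3,184.75 → $1,521.91
Ending inventory (cost pool remaining) = $1,662.84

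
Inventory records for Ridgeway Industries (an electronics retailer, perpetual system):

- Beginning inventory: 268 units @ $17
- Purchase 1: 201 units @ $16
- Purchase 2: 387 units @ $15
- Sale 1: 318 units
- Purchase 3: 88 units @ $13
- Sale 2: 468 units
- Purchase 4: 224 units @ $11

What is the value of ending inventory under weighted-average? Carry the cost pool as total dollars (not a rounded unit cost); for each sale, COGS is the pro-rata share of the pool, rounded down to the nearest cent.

Ending inventory = $4,906.50

After Beginning: 268 on hand, pool $4,556.00 (≈ $17.0000 each)
After Purchase 1: 469 on hand, pool $7,772.00 (≈ $16.5714 each)
After Purchase 2: 856 on hand, pool $13,577.00 (≈ $15.8610 each)
Sale 1, sell 318: 318/856 × $13,577.00 → $5,043.79
After Purchase 3: 626 on hand, pool $9,677.21 (≈ $15.4588 each)
Sale 2, sell 468: 468/626 × $9,677.21 → $7,234.71
After Purchase 4: 382 on hand, pool $4,906.50 (≈ $12.8442 each)
Total COGS = $5,043.79 + $7,234.71 = $12,278.50
Ending inventory (cost pool remaining) = $4,906.50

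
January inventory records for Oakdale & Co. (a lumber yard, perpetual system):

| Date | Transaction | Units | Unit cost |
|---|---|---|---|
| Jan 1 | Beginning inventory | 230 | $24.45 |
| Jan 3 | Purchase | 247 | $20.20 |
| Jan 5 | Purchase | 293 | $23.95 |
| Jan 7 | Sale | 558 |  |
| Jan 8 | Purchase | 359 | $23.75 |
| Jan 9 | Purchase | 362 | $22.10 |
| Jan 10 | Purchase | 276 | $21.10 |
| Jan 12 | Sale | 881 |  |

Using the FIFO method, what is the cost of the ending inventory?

Ending inventory = $6,972.80

Jan 7, 558 sold [FIFO — oldest first]: 230 @ $24.45 + 247 @ $20.20 + 81 @ $23.95 = $12,552.85
Jan 12, 881 sold [FIFO — oldest first]: 212 @ $23.95 + 359 @ $23.75 + 310 @ $22.10 = $20,454.65
Total COGS = $12,552.85 + $20,454.65 = $33,007.50
Ending inventory: 52 @ $22.10 + 276 @ $21.10 = $6,972.80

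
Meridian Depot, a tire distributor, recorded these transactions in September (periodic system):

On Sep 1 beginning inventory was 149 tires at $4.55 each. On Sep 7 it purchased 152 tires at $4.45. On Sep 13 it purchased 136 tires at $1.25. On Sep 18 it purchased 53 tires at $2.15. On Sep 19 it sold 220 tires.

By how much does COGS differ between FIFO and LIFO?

FIFO COGS: 149 @ $4.55 + 71 @ $4.45 = $993.90
LIFO COGS: 53 @ $2.15 + 136 @ $1.25 + 31 @ $4.45 = $421.90
Difference = |$993.90 − $421.90| = $572.00

$572.00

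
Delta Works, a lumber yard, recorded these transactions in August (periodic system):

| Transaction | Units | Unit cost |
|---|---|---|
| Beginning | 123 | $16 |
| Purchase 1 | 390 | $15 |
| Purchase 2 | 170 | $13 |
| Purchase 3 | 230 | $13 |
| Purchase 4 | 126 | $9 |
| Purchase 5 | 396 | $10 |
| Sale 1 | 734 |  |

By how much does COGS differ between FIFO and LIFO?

FIFO COGS: 123 @ $16 + 390 @ $15 + 170 @ $13 + 51 @ $13 = $10,691
LIFO COGS: 396 @ $10 + 126 @ $9 + 212 @ $13 = $7,850
Difference = |$10,691 − $7,850| = $2,841

$2,841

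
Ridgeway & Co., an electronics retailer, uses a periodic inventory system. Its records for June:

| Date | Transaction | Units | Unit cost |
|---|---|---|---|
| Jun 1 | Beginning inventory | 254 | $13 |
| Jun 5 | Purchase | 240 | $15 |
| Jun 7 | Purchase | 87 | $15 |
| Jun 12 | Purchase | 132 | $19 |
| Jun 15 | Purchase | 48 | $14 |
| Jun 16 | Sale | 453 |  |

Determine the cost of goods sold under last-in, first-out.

COGS = $7,275

Jun 16, 453 sold [LIFO — newest first]: 48 @ $14 + 132 @ $19 + 87 @ $15 + 186 @ $15 = $7,275
Ending inventory: 254 @ $13 + 54 @ $15 = $4,112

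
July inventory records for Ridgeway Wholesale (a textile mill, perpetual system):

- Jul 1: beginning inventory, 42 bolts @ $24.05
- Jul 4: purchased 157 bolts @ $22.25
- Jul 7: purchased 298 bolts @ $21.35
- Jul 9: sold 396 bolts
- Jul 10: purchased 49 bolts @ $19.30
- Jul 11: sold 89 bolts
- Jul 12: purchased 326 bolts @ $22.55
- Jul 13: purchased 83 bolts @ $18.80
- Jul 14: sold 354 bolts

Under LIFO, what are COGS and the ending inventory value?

COGS = $18,049.95; ending inventory = $2,673.10

Jul 9, 396 sold [LIFO — newest first]: 298 @ $21.35 + 98 @ $22.25 = $8,542.80
Jul 11, 89 sold [LIFO — newest first]: 49 @ $19.30 + 40 @ $22.25 = $1,835.70
Jul 14, 354 sold [LIFO — newest first]: 83 @ $18.80 + 271 @ $22.55 = $7,671.45
Total COGS = $8,542.80 + $1,835.70 + $7,671.45 = $18,049.95
Ending inventory: 42 @ $24.05 + 19 @ $22.25 + 55 @ $22.55 = $2,673.10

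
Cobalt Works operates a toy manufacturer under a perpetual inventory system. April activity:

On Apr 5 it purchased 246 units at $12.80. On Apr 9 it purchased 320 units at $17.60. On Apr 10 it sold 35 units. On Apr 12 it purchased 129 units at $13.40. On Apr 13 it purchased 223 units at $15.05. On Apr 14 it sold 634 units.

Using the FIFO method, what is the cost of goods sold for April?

COGS = $10,161.00

Apr 10, 35 sold [FIFO — oldest first]: 35 @ $12.80 = $448.00
Apr 14, 634 sold [FIFO — oldest first]: 211 @ $12.80 + 320 @ $17.60 + 103 @ $13.40 = $9,713.00
Total COGS = $448.00 + $9,713.00 = $10,161.00
Ending inventory: 26 @ $13.40 + 223 @ $15.05 = $3,704.55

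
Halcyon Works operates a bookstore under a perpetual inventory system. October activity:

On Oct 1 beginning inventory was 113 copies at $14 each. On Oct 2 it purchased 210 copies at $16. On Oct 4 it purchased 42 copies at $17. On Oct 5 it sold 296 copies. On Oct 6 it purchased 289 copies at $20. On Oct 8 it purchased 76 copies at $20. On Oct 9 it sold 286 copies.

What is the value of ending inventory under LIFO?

Ending inventory = $2,546

Oct 5, 296 sold [LIFO — newest first]: 42 @ $17 + 210 @ $16 + 44 @ $14 = $4,690
Oct 9, 286 sold [LIFO — newest first]: 76 @ $20 + 210 @ $20 = $5,720
Total COGS = $4,690 + $5,720 = $10,410
Ending inventory: 69 @ $14 + 79 @ $20 = $2,546
Check: goods available $12,956 = COGS $10,410 + ending $2,546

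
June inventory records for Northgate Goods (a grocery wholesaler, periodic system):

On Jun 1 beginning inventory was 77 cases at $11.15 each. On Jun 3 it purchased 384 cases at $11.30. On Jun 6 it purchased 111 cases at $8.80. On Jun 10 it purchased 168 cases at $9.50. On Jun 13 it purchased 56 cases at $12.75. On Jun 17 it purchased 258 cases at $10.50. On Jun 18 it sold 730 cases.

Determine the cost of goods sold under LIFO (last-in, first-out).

Jun 18, 730 sold [LIFO — newest first]: 258 @ $10.50 + 56 @ $12.75 + 168 @ $9.50 + 111 @ $8.80 + 137 @ $11.30 = $7,543.90
Ending inventory: 77 @ $11.15 + 247 @ $11.30 = $3,649.65

COGS = $7,543.90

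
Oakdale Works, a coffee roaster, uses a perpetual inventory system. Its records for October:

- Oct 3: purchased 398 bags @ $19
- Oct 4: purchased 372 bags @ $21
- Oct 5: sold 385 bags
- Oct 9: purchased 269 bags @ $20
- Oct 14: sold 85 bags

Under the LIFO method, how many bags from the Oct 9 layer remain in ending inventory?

Oct 5, 385 sold [LIFO — newest first]: 372 @ $21 + 13 @ $19 = $8,059
Oct 14, 85 sold [LIFO — newest first]: 85 @ $20 = $1,700
Total COGS = $8,059 + $1,700 = $9,759
Ending inventory: 385 @ $19 + 184 @ $20 = $10,995
Check: goods available $20,754 = COGS $9,759 + ending $10,995

184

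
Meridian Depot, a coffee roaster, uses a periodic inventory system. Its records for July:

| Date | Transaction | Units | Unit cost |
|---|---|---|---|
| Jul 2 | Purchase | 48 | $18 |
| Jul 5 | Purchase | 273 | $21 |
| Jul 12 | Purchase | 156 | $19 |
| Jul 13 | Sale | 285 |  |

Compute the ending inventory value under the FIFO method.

Jul 13, 285 sold [FIFO — oldest first]: 48 @ $18 + 237 @ $21 = $5,841
Ending inventory: 36 @ $21 + 156 @ $19 = $3,720
Check: goods available $9,561 = COGS $5,841 + ending $3,720

Ending inventory = $3,720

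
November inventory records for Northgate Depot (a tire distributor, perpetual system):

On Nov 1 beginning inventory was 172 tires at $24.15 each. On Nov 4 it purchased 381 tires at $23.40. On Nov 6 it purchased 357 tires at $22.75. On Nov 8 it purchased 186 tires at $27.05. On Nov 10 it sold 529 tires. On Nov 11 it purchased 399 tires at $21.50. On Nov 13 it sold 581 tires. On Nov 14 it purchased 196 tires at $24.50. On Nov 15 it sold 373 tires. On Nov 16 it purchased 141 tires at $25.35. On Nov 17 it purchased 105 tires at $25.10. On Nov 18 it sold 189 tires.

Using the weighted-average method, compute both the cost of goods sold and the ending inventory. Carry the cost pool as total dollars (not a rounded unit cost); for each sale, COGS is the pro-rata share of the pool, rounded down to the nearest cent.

COGS = $39,340.19; ending inventory = $6,472.41

After Nov 1: 172 on hand, pool $4,153.80 (≈ $24.1500 each)
After Nov 4: 553 on hand, pool $13,069.20 (≈ $23.6333 each)
After Nov 6: 910 on hand, pool $21,190.95 (≈ $23.2868 each)
After Nov 8: 1096 on hand, pool $26,222.25 (≈ $23.9254 each)
Nov 10, sell 529: 529/1096 × $26,222.25 → $12,656.54
After Nov 11: 966 on hand, pool $22,144.21 (≈ $22.9236 each)
Nov 13, sell 581: 581/966 × $22,144.21 → $13,318.61
After Nov 14: 581 on hand, pool $13,627.60 (≈ $23.4554 each)
Nov 15, sell 373: 373/581 × $13,627.60 → $8,748.87
After Nov 16: 349 on hand, pool $8,453.08 (≈ $24.2209 each)
After Nov 17: 454 on hand, pool $11,088.58 (≈ $24.4242 each)
Nov 18, sell 189: 189/454 × $11,088.58 → $4,616.17
Total COGS = $12,656.54 + $13,318.61 + $8,748.87 + $4,616.17 = $39,340.19
Ending inventory (cost pool remaining) = $6,472.41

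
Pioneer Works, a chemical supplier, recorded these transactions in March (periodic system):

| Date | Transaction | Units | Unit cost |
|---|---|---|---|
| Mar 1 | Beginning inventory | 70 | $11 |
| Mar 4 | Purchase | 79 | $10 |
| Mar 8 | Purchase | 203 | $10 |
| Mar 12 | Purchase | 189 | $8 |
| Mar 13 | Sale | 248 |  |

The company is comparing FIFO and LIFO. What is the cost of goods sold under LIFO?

FIFO COGS: 70 @ $11 + 79 @ $10 + 99 @ $10 = $2,550
LIFO COGS: 189 @ $8 + 59 @ $10 = $2,102

COGS = $2,102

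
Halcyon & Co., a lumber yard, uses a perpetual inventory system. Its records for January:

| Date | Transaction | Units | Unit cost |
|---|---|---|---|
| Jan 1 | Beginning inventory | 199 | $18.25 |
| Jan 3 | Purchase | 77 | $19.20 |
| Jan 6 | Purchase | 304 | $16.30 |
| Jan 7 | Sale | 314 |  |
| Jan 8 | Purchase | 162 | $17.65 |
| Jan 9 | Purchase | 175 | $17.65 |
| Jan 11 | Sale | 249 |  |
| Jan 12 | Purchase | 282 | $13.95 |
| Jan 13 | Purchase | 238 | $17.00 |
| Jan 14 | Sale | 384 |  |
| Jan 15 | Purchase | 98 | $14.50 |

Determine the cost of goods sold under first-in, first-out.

COGS = $16,431.90

Jan 7, 314 sold [FIFO — oldest first]: 199 @ $18.25 + 77 @ $19.20 + 38 @ $16.30 = $5,729.55
Jan 11, 249 sold [FIFO — oldest first]: 249 @ $16.30 = $4,058.70
Jan 14, 384 sold [FIFO — oldest first]: 17 @ $16.30 + 162 @ $17.65 + 175 @ $17.65 + 30 @ $13.95 = $6,643.65
Total COGS = $5,729.55 + $4,058.70 + $6,643.65 = $16,431.90
Ending inventory: 252 @ $13.95 + 238 @ $17.00 + 98 @ $14.50 = $8,982.40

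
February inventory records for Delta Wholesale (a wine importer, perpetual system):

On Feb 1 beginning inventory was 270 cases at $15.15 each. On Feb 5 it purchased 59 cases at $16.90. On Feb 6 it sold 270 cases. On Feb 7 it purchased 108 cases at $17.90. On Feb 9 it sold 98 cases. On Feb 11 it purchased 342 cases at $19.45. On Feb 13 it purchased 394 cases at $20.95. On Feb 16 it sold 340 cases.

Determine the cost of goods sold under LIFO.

COGS = $13,070.95

Feb 6, 270 sold [LIFO — newest first]: 59 @ $16.90 + 211 @ $15.15 = $4,193.75
Feb 9, 98 sold [LIFO — newest first]: 98 @ $17.90 = $1,754.20
Feb 16, 340 sold [LIFO — newest first]: 340 @ $20.95 = $7,123.00
Total COGS = $4,193.75 + $1,754.20 + $7,123.00 = $13,070.95
Ending inventory: 59 @ $15.15 + 10 @ $17.90 + 342 @ $19.45 + 54 @ $20.95 = $8,856.05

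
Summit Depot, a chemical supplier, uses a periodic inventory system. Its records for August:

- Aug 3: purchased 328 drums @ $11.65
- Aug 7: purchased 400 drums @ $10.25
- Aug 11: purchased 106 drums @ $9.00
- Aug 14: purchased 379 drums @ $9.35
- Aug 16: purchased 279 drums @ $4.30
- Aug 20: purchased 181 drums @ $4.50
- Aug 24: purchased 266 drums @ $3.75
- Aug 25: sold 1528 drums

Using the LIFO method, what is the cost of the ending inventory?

Aug 25, 1528 sold [LIFO — newest first]: 266 @ $3.75 + 181 @ $4.50 + 279 @ $4.30 + 379 @ $9.35 + 106 @ $9.00 + 317 @ $10.25 = $10,758.60
Ending inventory: 328 @ $11.65 + 83 @ $10.25 = $4,671.95

Ending inventory = $4,671.95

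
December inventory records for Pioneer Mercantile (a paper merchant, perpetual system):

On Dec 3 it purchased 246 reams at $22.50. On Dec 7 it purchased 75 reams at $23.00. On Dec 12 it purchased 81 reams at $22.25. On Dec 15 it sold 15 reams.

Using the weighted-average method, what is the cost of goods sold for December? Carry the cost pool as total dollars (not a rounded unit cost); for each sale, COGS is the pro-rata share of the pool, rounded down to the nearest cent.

After Dec 3: 246 on hand, pool $5,535.00 (≈ $22.5000 each)
After Dec 7: 321 on hand, pool $7,260.00 (≈ $22.6168 each)
After Dec 12: 402 on hand, pool $9,062.25 (≈ $22.5429 each)
Dec 15, sell 15: 15/402 × $9,062.25 → $338.14
Ending inventory (cost pool remaining) = $8,724.11

COGS = $338.14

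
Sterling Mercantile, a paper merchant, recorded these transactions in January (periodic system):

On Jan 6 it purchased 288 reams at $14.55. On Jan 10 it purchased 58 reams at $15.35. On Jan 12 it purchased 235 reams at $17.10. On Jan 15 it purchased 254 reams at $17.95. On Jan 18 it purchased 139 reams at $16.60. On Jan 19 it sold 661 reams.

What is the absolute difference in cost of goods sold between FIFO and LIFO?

$856.55

FIFO COGS: 288 @ $14.55 + 58 @ $15.35 + 235 @ $17.10 + 80 @ $17.95 = $10,535.20
LIFO COGS: 139 @ $16.60 + 254 @ $17.95 + 235 @ $17.10 + 33 @ $15.35 = $11,391.75
Difference = |$10,535.20 − $11,391.75| = $856.55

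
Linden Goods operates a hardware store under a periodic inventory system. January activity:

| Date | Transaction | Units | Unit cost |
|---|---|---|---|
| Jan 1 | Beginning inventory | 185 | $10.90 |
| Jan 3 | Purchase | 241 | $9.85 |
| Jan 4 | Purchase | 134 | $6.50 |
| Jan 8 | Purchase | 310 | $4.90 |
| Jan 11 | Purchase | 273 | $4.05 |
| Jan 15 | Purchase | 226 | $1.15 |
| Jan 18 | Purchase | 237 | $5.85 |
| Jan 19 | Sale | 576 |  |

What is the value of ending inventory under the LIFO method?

Jan 19, 576 sold [LIFO — newest first]: 237 @ $5.85 + 226 @ $1.15 + 113 @ $4.05 = $2,104.00
Ending inventory: 185 @ $10.90 + 241 @ $9.85 + 134 @ $6.50 + 310 @ $4.90 + 160 @ $4.05 = $7,428.35

Ending inventory = $7,428.35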